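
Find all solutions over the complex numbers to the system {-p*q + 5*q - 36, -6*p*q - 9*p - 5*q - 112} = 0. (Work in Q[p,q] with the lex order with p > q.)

{(185/9, -81/35), (-4, 4)}

Compute a lex Gröbner basis by Buchberger's algorithm.
f_1 = -p*q + 5*q - 36, LT = p*q.
f_2 = -6*p*q - 9*p - 5*q - 112, LT = p*q.

S(f_1,f_2): lcm = p*q. S = -3/2*p - 35/6*q + 52/3.
  leading term p: no divisor's leading term divides it; move -3/2*p to the remainder.
  leading term q: no divisor's leading term divides it; move -35/6*q to the remainder.
  leading term 1: no divisor's leading term divides it; move 52/3 to the remainder.
  remainder -3/2*p - 35/6*q + 52/3 ≠ 0; add h_3 = -3/2*p - 35/6*q + 52/3 to the basis.

S(f_1,h_3): lcm = p*q. S = -35/9*q**2 + 59/9*q + 36.
  leading term q**2: no divisor's leading term divides it; move -35/9*q**2 to the remainder.
  leading term q: no divisor's leading term divides it; move 59/9*q to the remainder.
  leading term 1: no divisor's leading term divides it; move 36 to the remainder.
  remainder -35/9*q**2 + 59/9*q + 36 ≠ 0; add h_4 = -35/9*q**2 + 59/9*q + 36 to the basis.

The other S-polynomials (S(f_2,h_3), S(f_1,h_4), S(f_2,h_4), S(h_3,h_4)) all reduce to 0 modulo the current basis, so we have a Gröbner basis.
Inter-reduce: drop elements whose leading term is divisible by another's, tail-reduce, and make monic.
Reduced Gröbner basis: {p + 35/9*q - 104/9, q**2 - 59/35*q - 324/35}.

From the last basis element, q**2 - 59/35*q - 324/35 = 0, so q takes values in {-81/35, 4}. Each choice, substituted upward through the basis, yields the corresponding point(s) of the solution set.
  q = -81/35: the earlier basis element becomes p - 185/9 = 0, giving p = 185/9 — point (185/9, -81/35).
  q = 4: the earlier basis element becomes p + 4 = 0, giving p = -4 — point (-4, 4).
Check: every point annihilates each of the original generators.
This is the nonlinear analogue of row-reducing a linear system.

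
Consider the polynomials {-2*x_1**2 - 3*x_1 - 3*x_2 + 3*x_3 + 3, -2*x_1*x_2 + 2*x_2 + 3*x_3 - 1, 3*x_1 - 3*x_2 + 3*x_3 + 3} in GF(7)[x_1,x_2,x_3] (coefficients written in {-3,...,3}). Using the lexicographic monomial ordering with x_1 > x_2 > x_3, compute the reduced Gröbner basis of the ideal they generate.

The reduced Gröbner basis is the canonical form of the ideal for this ordering.

f_1 = -2*x_1**2 - 3*x_1 - 3*x_2 + 3*x_3 + 3, LT = x_1**2.
f_2 = -2*x_1*x_2 + 2*x_2 + 3*x_3 - 1, LT = x_1*x_2.
f_3 = 3*x_1 - 3*x_2 + 3*x_3 + 3, LT = x_1.

S(f_1,f_2): lcm = x_1**2*x_2. S = -x_1*x_2 - 2*x_1*x_3 + 3*x_1 - 2*x_2**2 + 2*x_2*x_3 + 2*x_2.
  leading term x_1*x_2: subtract (-3)·f_2 from -x_1*x_2 - 2*x_1*x_3 + 3*x_1 - 2*x_2**2 + 2*x_2*x_3 + 2*x_2 → -2*x_1*x_3 + 3*x_1 - 2*x_2**2 + 2*x_2*x_3 + x_2 + 2*x_3 - 3
  leading term x_1*x_3: subtract (-3*x_3)·f_3 from -2*x_1*x_3 + 3*x_1 - 2*x_2**2 + 2*x_2*x_3 + x_2 + 2*x_3 - 3 → 3*x_1 - 2*x_2**2 + x_2 + 2*x_3**2 - 3*x_3 - 3
  leading term x_1: subtract (1)·f_3 from 3*x_1 - 2*x_2**2 + x_2 + 2*x_3**2 - 3*x_3 - 3 → -2*x_2**2 - 3*x_2 + 2*x_3**2 + x_3 + 1
  leading term x_2**2: no divisor's leading term divides it; move -2*x_2**2 to the remainder.
  leading term x_2: no divisor's leading term divides it; move -3*x_2 to the remainder.
  leading term x_3**2: no divisor's leading term divides it; move 2*x_3**2 to the remainder.
  leading term x_3: no divisor's leading term divides it; move x_3 to the remainder.
  leading term 1: no divisor's leading term divides it; move 1 to the remainder.
  remainder -2*x_2**2 - 3*x_2 + 2*x_3**2 + x_3 + 1 ≠ 0; add g_4 = -2*x_2**2 - 3*x_2 + 2*x_3**2 + x_3 + 1 to the basis.

S(f_1,f_3): lcm = x_1**2. S = x_1*x_2 - x_1*x_3 - 3*x_1 - 2*x_2 + 2*x_3 + 2.
  leading term x_1*x_2: subtract (3)·f_2 from x_1*x_2 - x_1*x_3 - 3*x_1 - 2*x_2 + 2*x_3 + 2 → -x_1*x_3 - 3*x_1 - x_2 - 2
  leading term x_1*x_3: subtract (2*x_3)·f_3 from -x_1*x_3 - 3*x_1 - x_2 - 2 → -3*x_1 - x_2*x_3 - x_2 + x_3**2 + x_3 - 2
  leading term x_1: subtract (-1)·f_3 from -3*x_1 - x_2*x_3 - x_2 + x_3**2 + x_3 - 2 → -x_2*x_3 + 3*x_2 + x_3**2 - 3*x_3 + 1
  leading term x_2*x_3: no divisor's leading term divides it; move -x_2*x_3 to the remainder.
  leading term x_2: no divisor's leading term divides it; move 3*x_2 to the remainder.
  leading term x_3**2: no divisor's leading term divides it; move x_3**2 to the remainder.
  leading term x_3: no divisor's leading term divides it; move -3*x_3 to the remainder.
  leading term 1: no divisor's leading term divides it; move 1 to the remainder.
  remainder -x_2*x_3 + 3*x_2 + x_3**2 - 3*x_3 + 1 ≠ 0; add g_5 = -x_2*x_3 + 3*x_2 + x_3**2 - 3*x_3 + 1 to the basis.

S(f_2,f_3): lcm = x_1*x_2. S = x_2**2 - x_2*x_3 - 2*x_2 + 2*x_3 - 3.
  leading term x_2**2: subtract (3)·g_4 from x_2**2 - x_2*x_3 - 2*x_2 + 2*x_3 - 3 → -x_2*x_3 + x_3**2 - x_3 + 1
  leading term x_2*x_3: subtract (1)·g_5 from -x_2*x_3 + x_3**2 - x_3 + 1 → -3*x_2 + 2*x_3
  leading term x_2: no divisor's leading term divides it; move -3*x_2 to the remainder.
  leading term x_3: no divisor's leading term divides it; move 2*x_3 to the remainder.
  remainder -3*x_2 + 2*x_3 ≠ 0; add g_6 = -3*x_2 + 2*x_3 to the basis.

S(g_4,g_5): lcm = x_2**2*x_3. S = 3*x_2**2 + x_2*x_3**2 + 2*x_2*x_3 + x_2 - x_3**3 + 3*x_3**2 + 3*x_3.
  leading term x_2**2: subtract (2)·g_4 from 3*x_2**2 + x_2*x_3**2 + 2*x_2*x_3 + x_2 - x_3**3 + 3*x_3**2 + 3*x_3 → x_2*x_3**2 + 2*x_2*x_3 - x_3**3 - x_3**2 + x_3 - 2
  leading term x_2*x_3**2: subtract (-x_3)·g_5 from x_2*x_3**2 + 2*x_2*x_3 - x_3**3 - x_3**2 + x_3 - 2 → -2*x_2*x_3 + 3*x_3**2 + 2*x_3 - 2
  leading term x_2*x_3: subtract (2)·g_5 from -2*x_2*x_3 + 3*x_3**2 + 2*x_3 - 2 → x_2 + x_3**2 + x_3 + 3
  leading term x_2: subtract (2)·g_6 from x_2 + x_3**2 + x_3 + 3 → x_3**2 - 3*x_3 + 3
  leading term x_3**2: no divisor's leading term divides it; move x_3**2 to the remainder.
  leading term x_3: no divisor's leading term divides it; move -3*x_3 to the remainder.
  leading term 1: no divisor's leading term divides it; move 3 to the remainder.
  remainder x_3**2 - 3*x_3 + 3 ≠ 0; add g_7 = x_3**2 - 3*x_3 + 3 to the basis.

The other S-polynomials (S(f_1,g_4), S(f_2,g_4), S(f_3,g_4), S(f_1,g_5), S(f_2,g_5), S(f_3,g_5), S(f_1,g_6), S(f_2,g_6), S(f_3,g_6), S(g_4,g_6), S(g_5,g_6), S(f_1,g_7), S(f_2,g_7), S(f_3,g_7), S(g_4,g_7), S(g_5,g_7), S(g_6,g_7)) all reduce to 0 modulo the current basis, so we have a Gröbner basis.
Inter-reduce: drop elements whose leading term is divisible by another's, tail-reduce, and make monic.

G = {x_1 - 2*x_3 + 1, x_2 - 3*x_3, x_3**2 - 3*x_3 + 3}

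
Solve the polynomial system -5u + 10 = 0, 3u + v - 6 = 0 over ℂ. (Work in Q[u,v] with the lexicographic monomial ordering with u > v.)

{(2, 0)}

Compute a lex Gröbner basis by Buchberger's algorithm.
f_1 = -5u + 10, LT = u.
f_2 = 3u + v - 6, LT = u.

S(f_1,f_2): lcm = u. S = -\tfrac{1}{3}v.
  leading term v: no divisor's leading term divides it; move -\tfrac{1}{3}v to the remainder.
  remainder -\tfrac{1}{3}v ≠ 0; add h_3 = -\tfrac{1}{3}v to the basis.

The other S-polynomials (S(f_1,h_3), S(f_2,h_3)) all reduce to 0 modulo the current basis, so we have a Gröbner basis.
Inter-reduce: drop elements whose leading term is divisible by another's, tail-reduce, and make monic.
Reduced Gröbner basis: {u - 2, v}.

Elimination: the polynomial v lies in the elimination ideal for v, so v ∈ {0}. For each such v, the remaining basis elements (now univariate) give the rest of the solution.
  v = 0: the earlier basis element becomes u - 2 = 0, giving u = 2 — point (2, 0).
A lex Gröbner basis triangularizes the system, enabling back-substitution.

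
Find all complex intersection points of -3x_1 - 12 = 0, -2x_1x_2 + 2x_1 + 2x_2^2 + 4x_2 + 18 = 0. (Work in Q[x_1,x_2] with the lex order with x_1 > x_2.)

Compute a lex Gröbner basis by Buchberger's algorithm.
f_1 = -3x_1 - 12, LT = x_1.
f_2 = -2x_1x_2 + 2x_1 + 2x_2^2 + 4x_2 + 18, LT = x_1x_2.

S(f_1,f_2): lcm = x_1x_2. S = x_1 + x_2^2 + 6x_2 + 9.
  leading term x_1: subtract (-1/3)·f_1 from x_1 + x_2^2 + 6x_2 + 9 → x_2^2 + 6x_2 + 5
  leading term x_2^2: no divisor's leading term divides it; move x_2^2 to the remainder.
  leading term x_2: no divisor's leading term divides it; move 6x_2 to the remainder.
  leading term 1: no divisor's leading term divides it; move 5 to the remainder.
  remainder x_2^2 + 6x_2 + 5 ≠ 0; add h_3 = x_2^2 + 6x_2 + 5 to the basis.

The other S-polynomials (S(f_1,h_3), S(f_2,h_3)) all reduce to 0 modulo the current basis, so we have a Gröbner basis.
Inter-reduce: drop elements whose leading term is divisible by another's, tail-reduce, and make monic.
Reduced Gröbner basis: {x_1 + 4, x_2^2 + 6x_2 + 5}.

A lex Gröbner basis eliminates variables successively. Here x_2^2 + 6x_2 + 5 depends only on x_2, with roots {-5, -1}; lifting each root through the earlier basis elements recovers the full solutions.
  x_2 = -5: the earlier basis element becomes x_1 + 4 = 0, giving x_1 = -4 — point (-4, -5).
  x_2 = -1: the earlier basis element becomes x_1 + 4 = 0, giving x_1 = -4 — point (-4, -1).
Check: every point annihilates each of the original generators.

{(-4, -5), (-4, -1)}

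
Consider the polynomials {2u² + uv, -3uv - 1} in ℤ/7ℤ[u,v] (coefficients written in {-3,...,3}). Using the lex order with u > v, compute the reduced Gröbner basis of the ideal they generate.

f_1 = 2u² + uv, LT = u².
f_2 = -3uv - 1, LT = uv.

S(f_1,f_2): lcm = u²v. S = -3uv² + 2u.
  leading term uv²: subtract (v)·f_2 from -3uv² + 2u → 2u + v
  leading term u: no divisor's leading term divides it; move 2u to the remainder.
  leading term v: no divisor's leading term divides it; move v to the remainder.
  remainder 2u + v ≠ 0; add g_3 = 2u + v to the basis.

S(f_2,g_3): lcm = uv. S = 3v² - 2.
  leading term v²: no divisor's leading term divides it; move 3v² to the remainder.
  leading term 1: no divisor's leading term divides it; move -2 to the remainder.
  remainder 3v² - 2 ≠ 0; add g_4 = 3v² - 2 to the basis.

The other S-polynomials (S(f_1,g_3), S(f_1,g_4), S(f_2,g_4), S(g_3,g_4)) all reduce to 0 modulo the current basis, so we have a Gröbner basis.
Inter-reduce: drop elements whose leading term is divisible by another's, tail-reduce, and make monic.

G = {u - 3v, v² - 3}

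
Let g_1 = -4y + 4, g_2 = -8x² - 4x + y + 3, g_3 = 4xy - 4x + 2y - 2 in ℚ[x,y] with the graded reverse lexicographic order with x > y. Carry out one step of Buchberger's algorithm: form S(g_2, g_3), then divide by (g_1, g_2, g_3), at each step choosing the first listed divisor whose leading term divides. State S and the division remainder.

S(g_2, g_3) = x² - ⅛y² + ½x - ⅜y; remainder on division = 0.

lcm(LM(g_2), LM(g_3)) = x²y.
S = (lcm/LT(g_2))·g_2 − (lcm/LT(g_3))·g_3 = x² - ⅛y² + ½x - ⅜y.
Reduce S modulo (g_1, g_2, g_3) in that order:
  leading term x²: subtract (-⅛)·g_2 from x² - ⅛y² + ½x - ⅜y → -⅛y² - ¼y + ⅜
  leading term y²: subtract (1/32y)·g_1 from -⅛y² - ¼y + ⅜ → -⅜y + ⅜
  leading term y: subtract (3/32)·g_1 from -⅜y + ⅜ → 0
The remainder is 0, so this S-polynomial contributes no new basis element.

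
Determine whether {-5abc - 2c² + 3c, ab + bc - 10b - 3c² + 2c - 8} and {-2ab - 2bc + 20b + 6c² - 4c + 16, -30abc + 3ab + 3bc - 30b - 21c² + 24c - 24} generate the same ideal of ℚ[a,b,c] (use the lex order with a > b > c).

Two ideals are equal iff their reduced Gröbner bases coincide (the reduced basis is unique for a fixed ordering).
Buchberger on the first generating set:
f_1 = -5abc - 2c² + 3c, LT = abc.
f_2 = ab + bc - 10b - 3c² + 2c - 8, LT = ab.

S(f_1,f_2): lcm = abc. S = -bc² + 10bc + 3c³ - 8/5c² + 37/5c.
  leading term bc²: no divisor's leading term divides it; move -bc² to the remainder.
  leading term bc: no divisor's leading term divides it; move 10bc to the remainder.
  leading term c³: no divisor's leading term divides it; move 3c³ to the remainder.
  leading term c²: no divisor's leading term divides it; move -8/5c² to the remainder.
  leading term c: no divisor's leading term divides it; move 37/5c to the remainder.
  remainder -bc² + 10bc + 3c³ - 8/5c² + 37/5c ≠ 0; add g_3 = -bc² + 10bc + 3c³ - 8/5c² + 37/5c to the basis.

S(f_1,g_3): lcm = abc². S = 10abc + 3ac³ - 8/5ac² + 37/5ac + ⅖c³ - ⅗c².
  leading term abc: subtract (-2)·f_1 from 10abc + 3ac³ - 8/5ac² + 37/5ac + ⅖c³ - ⅗c² → 3ac³ - 8/5ac² + 37/5ac + ⅖c³ - 23/5c² + 6c
  leading term ac³: no divisor's leading term divides it; move 3ac³ to the remainder.
  leading term ac²: no divisor's leading term divides it; move -8/5ac² to the remainder.
  leading term ac: no divisor's leading term divides it; move 37/5ac to the remainder.
  leading term c³: no divisor's leading term divides it; move ⅖c³ to the remainder.
  leading term c²: no divisor's leading term divides it; move -23/5c² to the remainder.
  leading term c: no divisor's leading term divides it; move 6c to the remainder.
  remainder 3ac³ - 8/5ac² + 37/5ac + ⅖c³ - 23/5c² + 6c ≠ 0; add g_4 = 3ac³ - 8/5ac² + 37/5ac + ⅖c³ - 23/5c² + 6c to the basis.

The other S-polynomials (S(f_2,g_3), S(f_1,g_4), S(f_2,g_4), S(g_3,g_4)) all reduce to 0 modulo the current basis, so we have a Gröbner basis.
Inter-reduce: drop elements whose leading term is divisible by another's, tail-reduce, and make monic.
Reduced Gröbner basis: {ab + bc - 10b - 3c² + 2c - 8, ac³ - 8/15ac² + 37/15ac + 2/15c³ - 23/15c² + 2c, bc² - 10bc - 3c³ + 8/5c² - 37/5c}.

Buchberger on the second generating set:
h_1 = -2ab - 2bc + 20b + 6c² - 4c + 16, LT = ab.
h_2 = -30abc + 3ab + 3bc - 30b - 21c² + 24c - 24, LT = abc.

S(h_1,h_2): lcm = abc. S = 1/10ab + bc² - 99/10bc - b - 3c³ + 13/10c² - 36/5c - ⅘.
  leading term ab: subtract (-1/20)·h_1 from 1/10ab + bc² - 99/10bc - b - 3c³ + 13/10c² - 36/5c - ⅘ → bc² - 10bc - 3c³ + 8/5c² - 37/5c
  leading term bc²: no divisor's leading term divides it; move bc² to the remainder.
  leading term bc: no divisor's leading term divides it; move -10bc to the remainder.
  leading term c³: no divisor's leading term divides it; move -3c³ to the remainder.
  leading term c²: no divisor's leading term divides it; move 8/5c² to the remainder.
  leading term c: no divisor's leading term divides it; move -37/5c to the remainder.
  remainder bc² - 10bc - 3c³ + 8/5c² - 37/5c ≠ 0; add k_3 = bc² - 10bc - 3c³ + 8/5c² - 37/5c to the basis.

S(h_1,k_3): lcm = abc². S = 10abc + 3ac³ - 8/5ac² + 37/5ac + bc³ - 10bc² - 3c⁴ + 2c³ - 8c².
  leading term abc: subtract (-5c)·h_1 from 10abc + 3ac³ - 8/5ac² + 37/5ac + bc³ - 10bc² - 3c⁴ + 2c³ - 8c² → 3ac³ - 8/5ac² + 37/5ac + bc³ - 20bc² + 100bc - 3c⁴ + 32c³ - 28c² + 80c
  leading term ac³: no divisor's leading term divides it; move 3ac³ to the remainder.
  leading term ac²: no divisor's leading term divides it; move -8/5ac² to the remainder.
  leading term ac: no divisor's leading term divides it; move 37/5ac to the remainder.
  leading term bc³: subtract (c)·k_3 from bc³ - 20bc² + 100bc - 3c⁴ + 32c³ - 28c² + 80c → -10bc² + 100bc + 152/5c³ - 103/5c² + 80c
  leading term bc²: subtract (-10)·k_3 from -10bc² + 100bc + 152/5c³ - 103/5c² + 80c → ⅖c³ - 23/5c² + 6c
  leading term c³: no divisor's leading term divides it; move ⅖c³ to the remainder.
  leading term c²: no divisor's leading term divides it; move -23/5c² to the remainder.
  leading term c: no divisor's leading term divides it; move 6c to the remainder.
  remainder 3ac³ - 8/5ac² + 37/5ac + ⅖c³ - 23/5c² + 6c ≠ 0; add k_4 = 3ac³ - 8/5ac² + 37/5ac + ⅖c³ - 23/5c² + 6c to the basis.

The other S-polynomials (S(h_2,k_3), S(h_1,k_4), S(h_2,k_4), S(k_3,k_4)) all reduce to 0 modulo the current basis, so we have a Gröbner basis.
Inter-reduce: drop elements whose leading term is divisible by another's, tail-reduce, and make monic.
Reduced Gröbner basis: {ab + bc - 10b - 3c² + 2c - 8, ac³ - 8/15ac² + 37/15ac + 2/15c³ - 23/15c² + 2c, bc² - 10bc - 3c³ + 8/5c² - 37/5c}.

The two bases agree; hence the ideals are identical.

Yes, the ideals are equal.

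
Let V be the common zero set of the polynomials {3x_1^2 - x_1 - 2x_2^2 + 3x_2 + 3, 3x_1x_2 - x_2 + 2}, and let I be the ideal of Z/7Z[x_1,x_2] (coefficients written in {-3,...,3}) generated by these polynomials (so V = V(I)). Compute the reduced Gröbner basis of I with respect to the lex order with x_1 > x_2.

f_1 = 3x_1^2 - x_1 - 2x_2^2 + 3x_2 + 3, LT = x_1^2.
f_2 = 3x_1x_2 - x_2 + 2, LT = x_1x_2.

S(f_1,f_2): lcm = x_1^2x_2. S = -3x_1 - 3x_2^3 + x_2^2 + x_2.
  leading term x_1: no divisor's leading term divides it; move -3x_1 to the remainder.
  leading term x_2^3: no divisor's leading term divides it; move -3x_2^3 to the remainder.
  leading term x_2^2: no divisor's leading term divides it; move x_2^2 to the remainder.
  leading term x_2: no divisor's leading term divides it; move x_2 to the remainder.
  remainder -3x_1 - 3x_2^3 + x_2^2 + x_2 ≠ 0; add g_3 = -3x_1 - 3x_2^3 + x_2^2 + x_2 to the basis.

S(f_2,g_3): lcm = x_1x_2. S = -x_2^4 - 2x_2^3 - 2x_2^2 + 2x_2 + 3.
  leading term x_2^4: no divisor's leading term divides it; move -x_2^4 to the remainder.
  leading term x_2^3: no divisor's leading term divides it; move -2x_2^3 to the remainder.
  leading term x_2^2: no divisor's leading term divides it; move -2x_2^2 to the remainder.
  leading term x_2: no divisor's leading term divides it; move 2x_2 to the remainder.
  leading term 1: no divisor's leading term divides it; move 3 to the remainder.
  remainder -x_2^4 - 2x_2^3 - 2x_2^2 + 2x_2 + 3 ≠ 0; add g_4 = -x_2^4 - 2x_2^3 - 2x_2^2 + 2x_2 + 3 to the basis.

The other S-polynomials (S(f_1,g_3), S(f_1,g_4), S(f_2,g_4), S(g_3,g_4)) all reduce to 0 modulo the current basis, so we have a Gröbner basis.
Inter-reduce: drop elements whose leading term is divisible by another's, tail-reduce, and make monic.

G = {x_1 + x_2^3 + 2x_2^2 + 2x_2, x_2^4 + 2x_2^3 + 2x_2^2 - 2x_2 - 3}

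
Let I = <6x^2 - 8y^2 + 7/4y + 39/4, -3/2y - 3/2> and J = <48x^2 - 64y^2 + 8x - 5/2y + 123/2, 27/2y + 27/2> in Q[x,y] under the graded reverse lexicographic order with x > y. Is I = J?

No, the ideals differ.

Since reduced Gröbner bases are canonical representatives of ideals under a given ordering, it suffices to compute and compare them.
Buchberger on the first generating set:
f_1 = 6x^2 - 8y^2 + 7/4y + 39/4, LT = x^2.
f_2 = -3/2y - 3/2, LT = y.

The S-polynomials (S(f_1,f_2)) all reduce to 0 modulo the current basis, so we have a Gröbner basis.
Inter-reduce: drop elements whose leading term is divisible by another's, tail-reduce, and make monic.
Reduced Gröbner basis: {x^2, y + 1}.

Buchberger on the second generating set:
h_1 = 48x^2 - 64y^2 + 8x - 5/2y + 123/2, LT = x^2.
h_2 = 27/2y + 27/2, LT = y.

The S-polynomials (S(h_1,h_2)) all reduce to 0 modulo the current basis, so we have a Gröbner basis.
Inter-reduce: drop elements whose leading term is divisible by another's, tail-reduce, and make monic.
Reduced Gröbner basis: {x^2 + 1/6x, y + 1}.

Since the reduced bases disagree, the two ideals are not the same.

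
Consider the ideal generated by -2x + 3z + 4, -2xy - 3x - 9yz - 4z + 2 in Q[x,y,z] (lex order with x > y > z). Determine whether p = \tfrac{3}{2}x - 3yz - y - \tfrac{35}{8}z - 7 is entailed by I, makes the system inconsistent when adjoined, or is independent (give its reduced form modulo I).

First compute the reduced Gröbner basis of I by Buchberger's algorithm.
f_1 = -2x + 3z + 4, LT = x.
f_2 = -2xy - 3x - 9yz - 4z + 2, LT = xy.

S(f_1,f_2): lcm = xy. S = -\tfrac{3}{2}x - 6yz - 2y - 2z + 1.
  leading term x: subtract (\tfrac{3}{4})·f_1 from -\tfrac{3}{2}x - 6yz - 2y - 2z + 1 → -6yz - 2y - \tfrac{17}{4}z - 2
  leading term yz: no divisor's leading term divides it; move -6yz to the remainder.
  leading term y: no divisor's leading term divides it; move -2y to the remainder.
  leading term z: no divisor's leading term divides it; move -\tfrac{17}{4}z to the remainder.
  leading term 1: no divisor's leading term divides it; move -2 to the remainder.
  remainder -6yz - 2y - \tfrac{17}{4}z - 2 ≠ 0; add h_3 = -6yz - 2y - \tfrac{17}{4}z - 2 to the basis.

The other S-polynomials (S(f_1,h_3), S(f_2,h_3)) all reduce to 0 modulo the current basis, so we have a Gröbner basis.
Inter-reduce: drop elements whose leading term is divisible by another's, tail-reduce, and make monic.
Reduced Gröbner basis: {x - \tfrac{3}{2}z - 2, yz + \tfrac{1}{3}y + \tfrac{17}{24}z + \tfrac{1}{3}}.
Label its elements g_1 = x - \tfrac{3}{2}z - 2, g_2 = yz + \tfrac{1}{3}y + \tfrac{17}{24}z + \tfrac{1}{3}.

Reduce p = \tfrac{3}{2}x - 3yz - y - \tfrac{35}{8}z - 7 modulo G:
  leading term x: subtract (\tfrac{3}{2})·g_1 from \tfrac{3}{2}x - 3yz - y - \tfrac{35}{8}z - 7 → -3yz - y - \tfrac{17}{8}z - 4
  leading term yz: subtract (-3)·g_2 from -3yz - y - \tfrac{17}{8}z - 4 → -3
  leading term 1: no divisor's leading term divides it; move -3 to the remainder.
  normal form = -3.
The normal form is nonzero, so p ∉ I. Since p minus its normal form lies in I, I + (p) = I + (r) where r = -3; decide whether this ideal is the whole ring.
Here r = -3 is a nonzero constant, hence a unit: 1 ∈ I + (p), the Gröbner basis of I + (p) is {1}, and the enlarged system has no common solution — adjoining p is inconsistent.

Adjoining \tfrac{3}{2}x - 3yz - y - \tfrac{35}{8}z - 7 makes the ideal the whole ring: the system is inconsistent.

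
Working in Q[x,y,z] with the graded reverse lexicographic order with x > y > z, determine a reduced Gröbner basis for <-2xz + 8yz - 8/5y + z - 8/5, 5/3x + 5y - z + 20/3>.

G = {yz - 3/35z^2 - 4/35y + 9/14z - 4/35, x + 3y - 3/5z + 4}

The reduced Gröbner basis is the canonical form of the ideal for this ordering.

f_1 = -2xz + 8yz - 8/5y + z - 8/5, LT = xz.
f_2 = 5/3x + 5y - z + 20/3, LT = x.

S(f_1,f_2): lcm = xz. S = -7yz + 3/5z^2 + 4/5y - 9/2z + 4/5.
  reduce S modulo (f_1, f_2):
  remainder -7yz + 3/5z^2 + 4/5y - 9/2z + 4/5 ≠ 0; add g_3 = -7yz + 3/5z^2 + 4/5y - 9/2z + 4/5 to the basis.

The other S-polynomials (S(f_1,g_3), S(f_2,g_3)) all reduce to 0 modulo the current basis, so we have a Gröbner basis.
Inter-reduce: drop elements whose leading term is divisible by another's, tail-reduce, and make monic.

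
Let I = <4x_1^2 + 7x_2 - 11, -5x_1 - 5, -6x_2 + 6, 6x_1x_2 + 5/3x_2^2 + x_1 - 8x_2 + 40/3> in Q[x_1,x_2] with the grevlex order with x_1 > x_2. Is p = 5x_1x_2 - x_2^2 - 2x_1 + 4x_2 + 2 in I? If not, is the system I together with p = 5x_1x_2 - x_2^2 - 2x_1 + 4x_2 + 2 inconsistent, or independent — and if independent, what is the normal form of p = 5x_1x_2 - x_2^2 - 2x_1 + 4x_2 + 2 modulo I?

First compute the reduced Gröbner basis of I by Buchberger's algorithm.
f_1 = 4x_1^2 + 7x_2 - 11, LT = x_1^2.
f_2 = -5x_1 - 5, LT = x_1.
f_3 = -6x_2 + 6, LT = x_2.
f_4 = 6x_1x_2 + 5/3x_2^2 + x_1 - 8x_2 + 40/3, LT = x_1x_2.

S(f_1,f_2): lcm = x_1^2. S = -x_1 + 7/4x_2 - 11/4.
  leading term x_1: subtract (1/5)·f_2 from -x_1 + 7/4x_2 - 11/4 → 7/4x_2 - 7/4
  leading term x_2: subtract (-7/24)·f_3 from 7/4x_2 - 7/4 → 0
  remainder 0.

S(f_1,f_3): leading monomials are coprime, so the S-polynomial reduces to 0 (Buchberger's first criterion).
S(f_1,f_4): lcm = x_1^2x_2. S = -5/18x_1x_2^2 - 1/6x_1^2 + 4/3x_1x_2 + 7/4x_2^2 - 20/9x_1 - 11/4x_2.
  leading term x_1x_2^2: subtract (1/18x_2^2)·f_2 from -5/18x_1x_2^2 - 1/6x_1^2 + 4/3x_1x_2 + 7/4x_2^2 - 20/9x_1 - 11/4x_2 → -1/6x_1^2 + 4/3x_1x_2 + 73/36x_2^2 - 20/9x_1 - 11/4x_2
  leading term x_1^2: subtract (-1/24)·f_1 from -1/6x_1^2 + 4/3x_1x_2 + 73/36x_2^2 - 20/9x_1 - 11/4x_2 → 4/3x_1x_2 + 73/36x_2^2 - 20/9x_1 - 59/24x_2 - 11/24
  leading term x_1x_2: subtract (-4/15x_2)·f_2 from 4/3x_1x_2 + 73/36x_2^2 - 20/9x_1 - 59/24x_2 - 11/24 → 73/36x_2^2 - 20/9x_1 - 91/24x_2 - 11/24
  leading term x_2^2: subtract (-73/216x_2)·f_3 from 73/36x_2^2 - 20/9x_1 - 91/24x_2 - 11/24 → -20/9x_1 - 127/72x_2 - 11/24
  leading term x_1: subtract (4/9)·f_2 from -20/9x_1 - 127/72x_2 - 11/24 → -127/72x_2 + 127/72
  leading term x_2: subtract (127/432)·f_3 from -127/72x_2 + 127/72 → 0
  remainder 0.

S(f_2,f_3): leading monomials are coprime, so the S-polynomial reduces to 0 (Buchberger's first criterion).
S(f_2,f_4): lcm = x_1x_2. S = -5/18x_2^2 - 1/6x_1 + 7/3x_2 - 20/9.
  leading term x_2^2: subtract (5/108x_2)·f_3 from -5/18x_2^2 - 1/6x_1 + 7/3x_2 - 20/9 → -1/6x_1 + 37/18x_2 - 20/9
  leading term x_1: subtract (1/30)·f_2 from -1/6x_1 + 37/18x_2 - 20/9 → 37/18x_2 - 37/18
  leading term x_2: subtract (-37/108)·f_3 from 37/18x_2 - 37/18 → 0
  remainder 0.

S(f_3,f_4): lcm = x_1x_2. S = -5/18x_2^2 - 7/6x_1 + 4/3x_2 - 20/9.
  leading term x_2^2: subtract (5/108x_2)·f_3 from -5/18x_2^2 - 7/6x_1 + 4/3x_2 - 20/9 → -7/6x_1 + 19/18x_2 - 20/9
  leading term x_1: subtract (7/30)·f_2 from -7/6x_1 + 19/18x_2 - 20/9 → 19/18x_2 - 19/18
  leading term x_2: subtract (-19/108)·f_3 from 19/18x_2 - 19/18 → 0
  remainder 0.

Every S-polynomial of the final basis reduces to 0, so we have a Gröbner basis.
Inter-reduce: drop elements whose leading term is divisible by another's, tail-reduce, and make monic.
Reduced Gröbner basis: {x_1 + 1, x_2 - 1}.
Label its elements g_1 = x_1 + 1, g_2 = x_2 - 1.

Reduce p = 5x_1x_2 - x_2^2 - 2x_1 + 4x_2 + 2 modulo G:
  leading term x_1x_2: subtract (5x_2)·g_1 from 5x_1x_2 - x_2^2 - 2x_1 + 4x_2 + 2 → -x_2^2 - 2x_1 - x_2 + 2
  leading term x_2^2: subtract (-x_2)·g_2 from -x_2^2 - 2x_1 - x_2 + 2 → -2x_1 - 2x_2 + 2
  leading term x_1: subtract (-2)·g_1 from -2x_1 - 2x_2 + 2 → -2x_2 + 4
  leading term x_2: subtract (-2)·g_2 from -2x_2 + 4 → 2
  leading term 1: no divisor's leading term divides it; move 2 to the remainder.
  normal form = 2.
The normal form is nonzero, so p ∉ I. Since p minus its normal form lies in I, I + (p) = I + (r) where r = 2; decide whether this ideal is the whole ring.
Here r = 2 is a nonzero constant, hence a unit: 1 ∈ I + (p), the Gröbner basis of I + (p) is {1}, and the enlarged system has no common solution — adjoining p is inconsistent.

Adjoining 5x_1x_2 - x_2^2 - 2x_1 + 4x_2 + 2 makes the ideal the whole ring: the system is inconsistent.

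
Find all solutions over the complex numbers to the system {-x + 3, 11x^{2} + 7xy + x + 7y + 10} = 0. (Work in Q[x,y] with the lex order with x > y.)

Compute a lex Gröbner basis by Buchberger's algorithm.
f_1 = -x + 3, LT = x.
f_2 = 11x^{2} + 7xy + x + 7y + 10, LT = x^{2}.

S(f_1,f_2): lcm = x^{2}. S = -\tfrac{7}{11}xy - \tfrac{34}{11}x - \tfrac{7}{11}y - \tfrac{10}{11}.
  leading term xy: subtract (\tfrac{7}{11}y)·f_1 from -\tfrac{7}{11}xy - \tfrac{34}{11}x - \tfrac{7}{11}y - \tfrac{10}{11} → -\tfrac{34}{11}x - \tfrac{28}{11}y - \tfrac{10}{11}
  leading term x: subtract (\tfrac{34}{11})·f_1 from -\tfrac{34}{11}x - \tfrac{28}{11}y - \tfrac{10}{11} → -\tfrac{28}{11}y - \tfrac{112}{11}
  leading term y: no divisor's leading term divides it; move -\tfrac{28}{11}y to the remainder.
  leading term 1: no divisor's leading term divides it; move -\tfrac{112}{11} to the remainder.
  remainder -\tfrac{28}{11}y - \tfrac{112}{11} ≠ 0; add h_3 = -\tfrac{28}{11}y - \tfrac{112}{11} to the basis.

S(f_1,h_3): leading monomials are coprime, so the S-polynomial reduces to 0 (Buchberger's first criterion).
S(f_2,h_3): leading monomials are coprime, so the S-polynomial reduces to 0 (Buchberger's first criterion).
Every S-polynomial of the final basis reduces to 0, so we have a Gröbner basis.
Inter-reduce: drop elements whose leading term is divisible by another's, tail-reduce, and make monic.
Reduced Gröbner basis: {x - 3, y + 4}.

The lex basis is triangular: the last element involves only y. Solving y + 4 = 0 gives y ∈ {-4}; substituting each value into the earlier elements determines the remaining variables.
  y = -4: the earlier basis element becomes x - 3 = 0, giving x = 3 — point (3, -4).
Substituting each solution back into the original system confirms all equations vanish.

{(3, -4)}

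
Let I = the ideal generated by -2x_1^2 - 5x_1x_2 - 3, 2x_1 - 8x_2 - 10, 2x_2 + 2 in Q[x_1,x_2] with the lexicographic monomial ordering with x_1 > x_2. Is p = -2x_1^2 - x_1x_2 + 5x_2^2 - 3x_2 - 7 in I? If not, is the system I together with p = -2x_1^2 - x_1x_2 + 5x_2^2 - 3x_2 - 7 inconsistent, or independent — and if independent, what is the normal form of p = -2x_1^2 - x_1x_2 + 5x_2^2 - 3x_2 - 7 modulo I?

First compute the reduced Gröbner basis of I by Buchberger's algorithm.
f_1 = -2x_1^2 - 5x_1x_2 - 3, LT = x_1^2.
f_2 = 2x_1 - 8x_2 - 10, LT = x_1.
f_3 = 2x_2 + 2, LT = x_2.

The S-polynomials (S(f_1,f_2), S(f_1,f_3), S(f_2,f_3)) all reduce to 0 modulo the current basis, so we have a Gröbner basis.
Inter-reduce: drop elements whose leading term is divisible by another's, tail-reduce, and make monic.
Reduced Gröbner basis: {x_1 - 1, x_2 + 1}.
Label its elements g_1 = x_1 - 1, g_2 = x_2 + 1.

Reduce p = -2x_1^2 - x_1x_2 + 5x_2^2 - 3x_2 - 7 modulo G:
  leading term x_1^2: subtract (-2x_1)·g_1 from -2x_1^2 - x_1x_2 + 5x_2^2 - 3x_2 - 7 → -x_1x_2 - 2x_1 + 5x_2^2 - 3x_2 - 7
  leading term x_1x_2: subtract (-x_2)·g_1 from -x_1x_2 - 2x_1 + 5x_2^2 - 3x_2 - 7 → -2x_1 + 5x_2^2 - 4x_2 - 7
  leading term x_1: subtract (-2)·g_1 from -2x_1 + 5x_2^2 - 4x_2 - 7 → 5x_2^2 - 4x_2 - 9
  leading term x_2^2: subtract (5x_2)·g_2 from 5x_2^2 - 4x_2 - 9 → -9x_2 - 9
  leading term x_2: subtract (-9)·g_2 from -9x_2 - 9 → 0
  normal form = 0.
Since the normal form is 0, p ∈ I.

Ideal membership is decidable via reduction modulo a Gröbner basis.

-2x_1^2 - x_1x_2 + 5x_2^2 - 3x_2 - 7 lies in I (it reduces to 0).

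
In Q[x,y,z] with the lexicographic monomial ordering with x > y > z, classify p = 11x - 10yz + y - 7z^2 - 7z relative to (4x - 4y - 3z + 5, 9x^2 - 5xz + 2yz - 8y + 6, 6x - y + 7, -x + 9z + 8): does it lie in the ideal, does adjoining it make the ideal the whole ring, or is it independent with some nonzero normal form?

First compute the reduced Gröbner basis of I by Buchberger's algorithm.
f_1 = 4x - 4y - 3z + 5, LT = x.
f_2 = 9x^2 - 5xz + 2yz - 8y + 6, LT = x^2.
f_3 = 6x - y + 7, LT = x.
f_4 = -x + 9z + 8, LT = x.

S(f_1,f_2): lcm = x^2. S = -xy - 7/36xz + 5/4x - 2/9yz + 8/9y - 2/3.
  leading term xy: subtract (-1/4y)·f_1 from -xy - 7/36xz + 5/4x - 2/9yz + 8/9y - 2/3 → -7/36xz + 5/4x - y^2 - 35/36yz + 77/36y - 2/3
  leading term xz: subtract (-7/144z)·f_1 from -7/36xz + 5/4x - y^2 - 35/36yz + 77/36y - 2/3 → 5/4x - y^2 - 7/6yz + 77/36y - 7/48z^2 + 35/144z - 2/3
  leading term x: subtract (5/16)·f_1 from 5/4x - y^2 - 7/6yz + 77/36y - 7/48z^2 + 35/144z - 2/3 → -y^2 - 7/6yz + 61/18y - 7/48z^2 + 85/72z - 107/48
  leading term y^2: no divisor's leading term divides it; move -y^2 to the remainder.
  leading term yz: no divisor's leading term divides it; move -7/6yz to the remainder.
  leading term y: no divisor's leading term divides it; move 61/18y to the remainder.
  leading term z^2: no divisor's leading term divides it; move -7/48z^2 to the remainder.
  leading term z: no divisor's leading term divides it; move 85/72z to the remainder.
  leading term 1: no divisor's leading term divides it; move -107/48 to the remainder.
  remainder -y^2 - 7/6yz + 61/18y - 7/48z^2 + 85/72z - 107/48 ≠ 0; add h_5 = -y^2 - 7/6yz + 61/18y - 7/48z^2 + 85/72z - 107/48 to the basis.

S(f_1,f_3): lcm = x. S = -5/6y - 3/4z + 1/12.
  leading term y: no divisor's leading term divides it; move -5/6y to the remainder.
  leading term z: no divisor's leading term divides it; move -3/4z to the remainder.
  leading term 1: no divisor's leading term divides it; move 1/12 to the remainder.
  remainder -5/6y - 3/4z + 1/12 ≠ 0; add h_6 = -5/6y - 3/4z + 1/12 to the basis.

S(f_1,f_4): lcm = x. S = -y + 33/4z + 37/4.
  leading term y: subtract (6/5)·h_6 from -y + 33/4z + 37/4 → 183/20z + 183/20
  leading term z: no divisor's leading term divides it; move 183/20z to the remainder.
  leading term 1: no divisor's leading term divides it; move 183/20 to the remainder.
  remainder 183/20z + 183/20 ≠ 0; add h_7 = 183/20z + 183/20 to the basis.

The other S-polynomials (S(f_2,f_3), S(f_2,f_4), S(f_3,f_4), S(f_1,h_5), S(f_2,h_5), S(f_3,h_5), S(f_4,h_5), S(f_1,h_6), S(f_2,h_6), S(f_3,h_6), S(f_4,h_6), S(h_5,h_6), S(f_1,h_7), S(f_2,h_7), S(f_3,h_7), S(f_4,h_7), S(h_5,h_7), S(h_6,h_7)) all reduce to 0 modulo the current basis, so we have a Gröbner basis.
Inter-reduce: drop elements whose leading term is divisible by another's, tail-reduce, and make monic.
Reduced Gröbner basis: {x + 1, y - 1, z + 1}.
Label its elements g_1 = x + 1, g_2 = y - 1, g_3 = z + 1.

Reduce p = 11x - 10yz + y - 7z^2 - 7z modulo G:
  leading term x: subtract (11)·g_1 from 11x - 10yz + y - 7z^2 - 7z → -10yz + y - 7z^2 - 7z - 11
  leading term yz: subtract (-10z)·g_2 from -10yz + y - 7z^2 - 7z - 11 → y - 7z^2 - 17z - 11
  leading term y: subtract (1)·g_2 from y - 7z^2 - 17z - 11 → -7z^2 - 17z - 10
  leading term z^2: subtract (-7z)·g_3 from -7z^2 - 17z - 10 → -10z - 10
  leading term z: subtract (-10)·g_3 from -10z - 10 → 0
  normal form = 0.
Since the normal form is 0, p ∈ I.

11x - 10yz + y - 7z^2 - 7z lies in I (it reduces to 0).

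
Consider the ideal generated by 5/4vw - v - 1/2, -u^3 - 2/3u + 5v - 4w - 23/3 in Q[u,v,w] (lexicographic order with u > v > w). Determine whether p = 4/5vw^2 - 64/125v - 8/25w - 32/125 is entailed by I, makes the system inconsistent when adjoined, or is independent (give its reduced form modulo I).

4/5vw^2 - 64/125v - 8/25w - 32/125 lies in I (it reduces to 0).

First compute the reduced Gröbner basis of I by Buchberger's algorithm.
f_1 = 5/4vw - v - 1/2, LT = vw.
f_2 = -u^3 - 2/3u + 5v - 4w - 23/3, LT = u^3.

The S-polynomials (S(f_1,f_2)) all reduce to 0 modulo the current basis, so we have a Gröbner basis.
Inter-reduce: drop elements whose leading term is divisible by another's, tail-reduce, and make monic.
Reduced Gröbner basis: {u^3 + 2/3u - 5v + 4w + 23/3, vw - 4/5v - 2/5}.
Label its elements g_1 = u^3 + 2/3u - 5v + 4w + 23/3, g_2 = vw - 4/5v - 2/5.

Reduce p = 4/5vw^2 - 64/125v - 8/25w - 32/125 modulo G:
  leading term vw^2: subtract (4/5w)·g_2 from 4/5vw^2 - 64/125v - 8/25w - 32/125 → 16/25vw - 64/125v - 32/125
  leading term vw: subtract (16/25)·g_2 from 16/25vw - 64/125v - 32/125 → 0
  normal form = 0.
Since the normal form is 0, p ∈ I.

Ideal membership is decidable via reduction modulo a Gröbner basis.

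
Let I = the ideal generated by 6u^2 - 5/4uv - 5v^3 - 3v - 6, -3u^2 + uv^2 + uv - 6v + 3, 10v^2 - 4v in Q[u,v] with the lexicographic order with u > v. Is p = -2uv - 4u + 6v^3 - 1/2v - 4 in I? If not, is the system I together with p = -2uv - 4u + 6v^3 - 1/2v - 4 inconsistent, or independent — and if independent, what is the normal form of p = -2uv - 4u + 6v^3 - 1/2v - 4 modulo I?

-2uv - 4u + 6v^3 - 1/2v - 4 is independent of I; its normal form modulo I is -4u - 4.

First compute the reduced Gröbner basis of I by Buchberger's algorithm.
f_1 = 6u^2 - 5/4uv - 5v^3 - 3v - 6, LT = u^2.
f_2 = -3u^2 + uv^2 + uv - 6v + 3, LT = u^2.
f_3 = 10v^2 - 4v, LT = v^2.

S(f_1,f_2): lcm = u^2. S = 1/3uv^2 + 1/8uv - 5/6v^3 - 5/2v.
  reduce S modulo (f_1, f_2, f_3):
  remainder 31/120uv - 79/30v ≠ 0; add h_4 = 31/120uv - 79/30v to the basis.

S(f_1,h_4): lcm = u^2v. S = -5/24uv^2 + 316/31uv - 5/6v^4 - 1/2v^2 - v.
  reduce S modulo (f_1, f_2, f_3, h_4):
  remainder 7337641/72075v ≠ 0; add h_5 = 7337641/72075v to the basis.

The other S-polynomials (S(f_1,f_3), S(f_2,f_3), S(f_2,h_4), S(f_3,h_4), S(f_1,h_5), S(f_2,h_5), S(f_3,h_5), S(h_4,h_5)) all reduce to 0 modulo the current basis, so we have a Gröbner basis.
Inter-reduce: drop elements whose leading term is divisible by another's, tail-reduce, and make monic.
Reduced Gröbner basis: {u^2 - 1, v}.
Label its elements g_1 = u^2 - 1, g_2 = v.

Reduce p = -2uv - 4u + 6v^3 - 1/2v - 4 modulo G:
  leading term uv: subtract (-2u)·g_2 from -2uv - 4u + 6v^3 - 1/2v - 4 → -4u + 6v^3 - 1/2v - 4
  leading term u: no divisor's leading term divides it; move -4u to the remainder.
  leading term v^3: subtract (6v^2)·g_2 from 6v^3 - 1/2v - 4 → -1/2v - 4
  leading term v: subtract (-1/2)·g_2 from -1/2v - 4 → -4
  leading term 1: no divisor's leading term divides it; move -4 to the remainder.
  normal form = -4u - 4.
The normal form is nonzero, so p ∉ I. Since p minus its normal form lies in I, I + (p) = I + (r) where r = -4u - 4; decide whether this ideal is the whole ring.
Run Buchberger on G together with r (pairs among the g_i already reduce to 0 since G is a Gröbner basis):
g_1 = u^2 - 1, LT = u^2.
g_2 = v, LT = v.
r = -4u - 4, LT = u.

The S-polynomials (S(g_1,g_2), S(g_1,r), S(g_2,r)) all reduce to 0 modulo the current basis, so we have a Gröbner basis.
Inter-reduce: drop elements whose leading term is divisible by another's, tail-reduce, and make monic.
Reduced Gröbner basis: {u + 1, v}.
The reduced Gröbner basis of I + (p) is {u + 1, v} ≠ {1}, a proper ideal, so the enlarged system stays consistent: p is independent of I, with normal form -4u - 4.

Ideal membership is decidable via reduction modulo a Gröbner basis.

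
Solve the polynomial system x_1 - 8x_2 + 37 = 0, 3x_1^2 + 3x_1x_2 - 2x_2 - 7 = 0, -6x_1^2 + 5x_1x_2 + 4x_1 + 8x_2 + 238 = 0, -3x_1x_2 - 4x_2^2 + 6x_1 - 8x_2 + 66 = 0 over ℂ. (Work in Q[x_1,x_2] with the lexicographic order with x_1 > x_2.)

{(-5, 4)}

Compute a lex Gröbner basis by Buchberger's algorithm.
f_1 = x_1 - 8x_2 + 37, LT = x_1.
f_2 = 3x_1^2 + 3x_1x_2 - 2x_2 - 7, LT = x_1^2.
f_3 = -6x_1^2 + 5x_1x_2 + 4x_1 + 8x_2 + 238, LT = x_1^2.
f_4 = -3x_1x_2 + 6x_1 - 4x_2^2 - 8x_2 + 66, LT = x_1x_2.

S(f_1,f_2): lcm = x_1^2. S = -9x_1x_2 + 37x_1 + 2/3x_2 + 7/3.
  leading term x_1x_2: subtract (-9x_2)·f_1 from -9x_1x_2 + 37x_1 + 2/3x_2 + 7/3 → 37x_1 - 72x_2^2 + 1001/3x_2 + 7/3
  leading term x_1: subtract (37)·f_1 from 37x_1 - 72x_2^2 + 1001/3x_2 + 7/3 → -72x_2^2 + 1889/3x_2 - 4100/3
  leading term x_2^2: no divisor's leading term divides it; move -72x_2^2 to the remainder.
  leading term x_2: no divisor's leading term divides it; move 1889/3x_2 to the remainder.
  leading term 1: no divisor's leading term divides it; move -4100/3 to the remainder.
  remainder -72x_2^2 + 1889/3x_2 - 4100/3 ≠ 0; add h_5 = -72x_2^2 + 1889/3x_2 - 4100/3 to the basis.

S(f_1,f_3): lcm = x_1^2. S = -43/6x_1x_2 + 113/3x_1 + 4/3x_2 + 119/3.
  leading term x_1x_2: subtract (-43/6x_2)·f_1 from -43/6x_1x_2 + 113/3x_1 + 4/3x_2 + 119/3 → 113/3x_1 - 172/3x_2^2 + 533/2x_2 + 119/3
  leading term x_1: subtract (113/3)·f_1 from 113/3x_1 - 172/3x_2^2 + 533/2x_2 + 119/3 → -172/3x_2^2 + 3407/6x_2 - 1354
  leading term x_2^2: subtract (43/54)·h_5 from -172/3x_2^2 + 3407/6x_2 - 1354 → 5381/81x_2 - 21524/81
  leading term x_2: no divisor's leading term divides it; move 5381/81x_2 to the remainder.
  leading term 1: no divisor's leading term divides it; move -21524/81 to the remainder.
  remainder 5381/81x_2 - 21524/81 ≠ 0; add h_6 = 5381/81x_2 - 21524/81 to the basis.

The other S-polynomials (S(f_1,f_4), S(f_2,f_3), S(f_2,f_4), S(f_3,f_4), S(f_1,h_5), S(f_2,h_5), S(f_3,h_5), S(f_4,h_5), S(f_1,h_6), S(f_2,h_6), S(f_3,h_6), S(f_4,h_6), S(h_5,h_6)) all reduce to 0 modulo the current basis, so we have a Gröbner basis.
Inter-reduce: drop elements whose leading term is divisible by another's, tail-reduce, and make monic.
Reduced Gröbner basis: {x_1 + 5, x_2 - 4}.

From the last basis element, x_2 - 4 = 0, so x_2 takes values in {4}. Each choice, substituted upward through the basis, yields the corresponding point(s) of the solution set.
  x_2 = 4: the earlier basis element becomes x_1 + 5 = 0, giving x_1 = -5 — point (-5, 4).
Each listed point satisfies every original equation (direct substitution).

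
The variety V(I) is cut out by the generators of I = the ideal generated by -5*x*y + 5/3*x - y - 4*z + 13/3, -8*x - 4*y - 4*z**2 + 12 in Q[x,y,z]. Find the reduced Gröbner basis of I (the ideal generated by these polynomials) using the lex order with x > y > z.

The reduced Gröbner basis is the canonical form of the ideal for this ordering.

f_1 = -5*x*y + 5/3*x - y - 4*z + 13/3, LT = x*y.
f_2 = -8*x - 4*y - 4*z**2 + 12, LT = x.

S(f_1,f_2): lcm = x*y. S = -1/3*x - 1/2*y**2 - 1/2*y*z**2 + 17/10*y + 4/5*z - 13/15.
  leading term x: subtract (1/24)·f_2 from -1/3*x - 1/2*y**2 - 1/2*y*z**2 + 17/10*y + 4/5*z - 13/15 → -1/2*y**2 - 1/2*y*z**2 + 28/15*y + 1/6*z**2 + 4/5*z - 41/30
  leading term y**2: no divisor's leading term divides it; move -1/2*y**2 to the remainder.
  leading term y*z**2: no divisor's leading term divides it; move -1/2*y*z**2 to the remainder.
  leading term y: no divisor's leading term divides it; move 28/15*y to the remainder.
  leading term z**2: no divisor's leading term divides it; move 1/6*z**2 to the remainder.
  leading term z: no divisor's leading term divides it; move 4/5*z to the remainder.
  leading term 1: no divisor's leading term divides it; move -41/30 to the remainder.
  remainder -1/2*y**2 - 1/2*y*z**2 + 28/15*y + 1/6*z**2 + 4/5*z - 41/30 ≠ 0; add g_3 = -1/2*y**2 - 1/2*y*z**2 + 28/15*y + 1/6*z**2 + 4/5*z - 41/30 to the basis.

S(f_1,g_3): lcm = x*y**2. S = -x*y*z**2 + 17/5*x*y + 1/3*x*z**2 + 8/5*x*z - 41/15*x + 1/5*y**2 + 4/5*y*z - 13/15*y.
  leading term x*y*z**2: subtract (1/5*z**2)·f_1 from -x*y*z**2 + 17/5*x*y + 1/3*x*z**2 + 8/5*x*z - 41/15*x + 1/5*y**2 + 4/5*y*z - 13/15*y → 17/5*x*y + 8/5*x*z - 41/15*x + 1/5*y**2 + 1/5*y*z**2 + 4/5*y*z - 13/15*y + 4/5*z**3 - 13/15*z**2
  leading term x*y: subtract (-17/25)·f_1 from 17/5*x*y + 8/5*x*z - 41/15*x + 1/5*y**2 + 1/5*y*z**2 + 4/5*y*z - 13/15*y + 4/5*z**3 - 13/15*z**2 → 8/5*x*z - 8/5*x + 1/5*y**2 + 1/5*y*z**2 + 4/5*y*z - 116/75*y + 4/5*z**3 - 13/15*z**2 - 68/25*z + 221/75
  leading term x*z: subtract (-1/5*z)·f_2 from 8/5*x*z - 8/5*x + 1/5*y**2 + 1/5*y*z**2 + 4/5*y*z - 116/75*y + 4/5*z**3 - 13/15*z**2 - 68/25*z + 221/75 → -8/5*x + 1/5*y**2 + 1/5*y*z**2 - 116/75*y - 13/15*z**2 - 8/25*z + 221/75
  leading term x: subtract (1/5)·f_2 from -8/5*x + 1/5*y**2 + 1/5*y*z**2 - 116/75*y - 13/15*z**2 - 8/25*z + 221/75 → 1/5*y**2 + 1/5*y*z**2 - 56/75*y - 1/15*z**2 - 8/25*z + 41/75
  leading term y**2: subtract (-2/5)·g_3 from 1/5*y**2 + 1/5*y*z**2 - 56/75*y - 1/15*z**2 - 8/25*z + 41/75 → 0
  remainder 0.

S(f_2,g_3): leading monomials are coprime, so the S-polynomial reduces to 0 (Buchberger's first criterion).
Every S-polynomial of the final basis reduces to 0, so we have a Gröbner basis.
Inter-reduce: drop elements whose leading term is divisible by another's, tail-reduce, and make monic.

G = {x + 1/2*y + 1/2*z**2 - 3/2, y**2 + y*z**2 - 56/15*y - 1/3*z**2 - 8/5*z + 41/15}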